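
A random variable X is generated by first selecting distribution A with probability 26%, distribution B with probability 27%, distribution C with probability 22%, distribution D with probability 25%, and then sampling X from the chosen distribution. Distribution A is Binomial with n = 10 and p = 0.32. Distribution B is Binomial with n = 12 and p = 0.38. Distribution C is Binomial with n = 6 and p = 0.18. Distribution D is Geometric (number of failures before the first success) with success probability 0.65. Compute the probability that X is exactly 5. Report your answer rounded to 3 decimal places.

Conditional on each component, P(X = 5): A: 0.122941; B: 0.220996; C: 0.000929667; D: 0.00341392.
By total probability, P(X = 5) = 0.26·0.122941 + 0.27·0.220996 + 0.22·0.000929667 + 0.25·0.00341392 = 0.0926915.

0.093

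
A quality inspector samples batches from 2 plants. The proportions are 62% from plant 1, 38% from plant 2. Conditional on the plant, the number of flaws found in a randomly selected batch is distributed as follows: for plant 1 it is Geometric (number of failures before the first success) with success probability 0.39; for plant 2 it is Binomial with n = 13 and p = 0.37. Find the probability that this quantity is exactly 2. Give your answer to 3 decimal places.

0.115

Conditional on each plant, P(X = 2): 1: 0.145119; 2: 0.0662589.
By total probability, P(X = 2) = 0.62·0.145119 + 0.38·0.0662589 = 0.115152.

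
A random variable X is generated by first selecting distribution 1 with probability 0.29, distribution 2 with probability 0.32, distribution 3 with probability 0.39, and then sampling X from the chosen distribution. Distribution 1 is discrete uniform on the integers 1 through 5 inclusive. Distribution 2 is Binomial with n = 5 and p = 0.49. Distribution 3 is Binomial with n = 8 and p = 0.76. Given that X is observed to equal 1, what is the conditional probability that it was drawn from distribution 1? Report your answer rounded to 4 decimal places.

Likelihoods P(X=1 | ·): 1: 0.2; 2: 0.165747; 3: 0.000278857.
Posterior ∝ prior × likelihood. Numerator for 1: 0.29·0.2 = 0.058.
Normalizing constant: 0.29·0.2 + 0.32·0.165747 + 0.39·0.000278857 = 0.111148.
P(1 | observation) = 0.058 / 0.111148 = 0.521827.

0.5218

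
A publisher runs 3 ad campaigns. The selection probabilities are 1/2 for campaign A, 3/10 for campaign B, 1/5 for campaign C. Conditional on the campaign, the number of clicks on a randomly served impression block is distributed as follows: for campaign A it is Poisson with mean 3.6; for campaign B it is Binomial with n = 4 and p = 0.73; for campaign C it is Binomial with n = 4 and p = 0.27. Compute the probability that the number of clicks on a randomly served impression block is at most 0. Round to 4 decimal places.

0.0721

Conditional on each campaign, P(X ≤ 0): A: 0.0273237; B: 0.00531441; C: 0.283982.
By total probability, P(X ≤ 0) = 0.5·0.0273237 + 0.3·0.00531441 + 0.2·0.283982 = 0.0720527.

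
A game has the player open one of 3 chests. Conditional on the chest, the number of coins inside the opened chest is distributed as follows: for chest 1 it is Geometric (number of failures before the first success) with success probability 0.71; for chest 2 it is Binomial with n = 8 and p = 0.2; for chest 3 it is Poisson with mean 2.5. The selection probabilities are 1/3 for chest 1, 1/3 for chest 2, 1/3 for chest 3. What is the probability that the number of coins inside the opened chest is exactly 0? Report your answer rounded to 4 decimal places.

Conditional on each chest, P(X = 0): 1: 0.71; 2: 0.167772; 3: 0.082085.
By total probability, P(X = 0) = 0.333333·0.71 + 0.333333·0.167772 + 0.333333·0.082085 = 0.319952.

0.3200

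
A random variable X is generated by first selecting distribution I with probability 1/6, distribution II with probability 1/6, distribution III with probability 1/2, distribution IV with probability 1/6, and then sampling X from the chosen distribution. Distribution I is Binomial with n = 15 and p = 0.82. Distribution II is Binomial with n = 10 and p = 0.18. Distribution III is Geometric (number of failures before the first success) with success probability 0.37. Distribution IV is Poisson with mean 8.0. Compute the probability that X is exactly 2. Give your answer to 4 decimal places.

0.1249

Conditional on each component, P(X = 2): I: 1.47014e-08; II: 0.298036; III: 0.146853; IV: 0.0107348.
By total probability, P(X = 2) = 0.166667·1.47014e-08 + 0.166667·0.298036 + 0.5·0.146853 + 0.166667·0.0107348 = 0.124888.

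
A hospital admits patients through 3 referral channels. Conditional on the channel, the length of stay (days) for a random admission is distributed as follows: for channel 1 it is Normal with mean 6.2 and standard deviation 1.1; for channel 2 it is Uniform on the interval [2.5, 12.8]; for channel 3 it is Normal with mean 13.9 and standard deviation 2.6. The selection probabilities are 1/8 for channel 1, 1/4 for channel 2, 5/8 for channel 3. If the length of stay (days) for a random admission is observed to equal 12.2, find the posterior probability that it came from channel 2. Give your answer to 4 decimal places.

Likelihoods f(12.2 | ·): 1: 1.25585e-07; 2: 0.0970874; 3: 0.123909.
Posterior ∝ prior × likelihood. Numerator for 2: 0.25·0.0970874 = 0.0242718.
Normalizing constant: 0.125·1.25585e-07 + 0.25·0.0970874 + 0.625·0.123909 = 0.101715.
P(2 | observation) = 0.0242718 / 0.101715 = 0.238626.

0.2386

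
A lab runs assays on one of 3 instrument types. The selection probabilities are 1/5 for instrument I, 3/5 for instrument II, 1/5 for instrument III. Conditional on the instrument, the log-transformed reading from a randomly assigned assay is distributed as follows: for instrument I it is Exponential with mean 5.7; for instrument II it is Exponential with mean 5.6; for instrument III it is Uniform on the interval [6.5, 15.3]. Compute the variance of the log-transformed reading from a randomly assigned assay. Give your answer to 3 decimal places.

31.058

Per component, I: μ=5.7, E[X²]=64.98; II: μ=5.6, E[X²]=62.72; III: μ=10.9, E[X²]=125.263.
E[X] = 0.2·5.7 + 0.6·5.6 + 0.2·10.9 = 6.68.
E[X²] = 0.2·64.98 + 0.6·62.72 + 0.2·125.263 = 75.6807.
Var(X) = E[X²] − (E[X])² = 75.6807 − 44.6224 = 31.0583.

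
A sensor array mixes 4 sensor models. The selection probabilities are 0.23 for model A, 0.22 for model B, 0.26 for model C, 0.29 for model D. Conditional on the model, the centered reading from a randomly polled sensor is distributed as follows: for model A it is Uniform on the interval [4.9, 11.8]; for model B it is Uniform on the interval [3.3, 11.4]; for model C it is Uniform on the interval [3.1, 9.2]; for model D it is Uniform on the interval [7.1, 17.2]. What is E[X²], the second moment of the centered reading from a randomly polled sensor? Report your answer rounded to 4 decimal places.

85.9523

For each component E[X²] = Var + (mean)², giving A: 73.69; B: 59.49; C: 40.9233; D: 156.123.
Overall E[X²] = 0.23·73.69 + 0.22·59.49 + 0.26·40.9233 + 0.29·156.123 = 85.9523.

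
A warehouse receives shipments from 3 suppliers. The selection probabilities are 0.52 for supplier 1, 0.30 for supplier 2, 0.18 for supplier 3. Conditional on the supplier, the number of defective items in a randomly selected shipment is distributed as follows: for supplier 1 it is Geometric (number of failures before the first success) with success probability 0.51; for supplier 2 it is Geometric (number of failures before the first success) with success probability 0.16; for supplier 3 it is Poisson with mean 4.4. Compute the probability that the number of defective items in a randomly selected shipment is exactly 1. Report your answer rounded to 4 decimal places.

Conditional on each supplier, P(X = 1): 1: 0.2499; 2: 0.1344; 3: 0.0540203.
By total probability, P(X = 1) = 0.52·0.2499 + 0.3·0.1344 + 0.18·0.0540203 = 0.179992.

0.1800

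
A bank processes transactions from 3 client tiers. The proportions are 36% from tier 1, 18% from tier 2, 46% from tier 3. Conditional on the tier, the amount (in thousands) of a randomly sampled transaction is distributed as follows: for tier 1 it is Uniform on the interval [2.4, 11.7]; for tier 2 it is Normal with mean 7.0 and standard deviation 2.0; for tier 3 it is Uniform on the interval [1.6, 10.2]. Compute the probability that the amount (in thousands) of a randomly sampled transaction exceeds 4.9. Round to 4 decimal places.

Conditional on each tier, P(X > 4.9): 1: 0.731183; 2: 0.853141; 3: 0.616279.
By total probability, P(X > 4.9) = 0.36·0.731183 + 0.18·0.853141 + 0.46·0.616279 = 0.70028.

0.7003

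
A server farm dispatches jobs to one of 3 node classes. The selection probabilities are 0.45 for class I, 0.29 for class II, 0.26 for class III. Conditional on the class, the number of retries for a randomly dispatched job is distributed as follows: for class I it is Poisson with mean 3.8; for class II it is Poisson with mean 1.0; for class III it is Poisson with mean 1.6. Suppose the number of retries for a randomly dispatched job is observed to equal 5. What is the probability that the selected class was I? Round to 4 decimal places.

Likelihoods P(X=5 | ·): I: 0.147713; II: 0.00306566; III: 0.017642.
Posterior ∝ prior × likelihood. Numerator for I: 0.45·0.147713 = 0.0664707.
Normalizing constant: 0.45·0.147713 + 0.29·0.00306566 + 0.26·0.017642 = 0.0719467.
P(I | observation) = 0.0664707 / 0.0719467 = 0.923889.

0.9239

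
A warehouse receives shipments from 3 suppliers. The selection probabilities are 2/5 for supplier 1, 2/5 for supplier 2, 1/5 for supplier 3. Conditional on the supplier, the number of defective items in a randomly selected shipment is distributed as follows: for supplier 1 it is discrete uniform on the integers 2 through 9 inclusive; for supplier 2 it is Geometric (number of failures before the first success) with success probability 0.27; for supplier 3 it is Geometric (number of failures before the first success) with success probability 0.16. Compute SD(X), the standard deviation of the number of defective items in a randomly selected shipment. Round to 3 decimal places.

Per component, 1: μ=5.5, E[X²]=35.5; 2: μ=2.7037, E[X²]=17.3237; 3: μ=5.25, E[X²]=60.375.
E[X] = 0.4·5.5 + 0.4·2.7037 + 0.2·5.25 = 4.33148.
E[X²] = 0.4·35.5 + 0.4·17.3237 + 0.2·60.375 = 33.2045.
Var(X) = E[X²] − (E[X])² = 33.2045 − 18.7617 = 14.4428.
SD(X) = √14.4428 = 3.80036.

3.800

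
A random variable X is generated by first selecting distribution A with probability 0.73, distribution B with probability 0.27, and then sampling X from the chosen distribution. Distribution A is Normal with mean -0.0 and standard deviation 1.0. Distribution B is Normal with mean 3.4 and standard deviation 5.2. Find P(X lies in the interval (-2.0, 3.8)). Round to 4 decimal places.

0.8162

Conditional on each component, P(-2.0 < X < 3.8): A: 0.977178; B: 0.38113.
By total probability, P(-2.0 < X < 3.8) = 0.73·0.977178 + 0.27·0.38113 = 0.816245.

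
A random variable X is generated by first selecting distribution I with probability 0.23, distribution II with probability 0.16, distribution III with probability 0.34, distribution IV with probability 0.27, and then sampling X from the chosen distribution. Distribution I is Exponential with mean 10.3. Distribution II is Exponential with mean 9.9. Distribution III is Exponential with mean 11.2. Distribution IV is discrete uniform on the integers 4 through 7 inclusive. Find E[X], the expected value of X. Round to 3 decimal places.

Component means — I: 10.3; II: 9.9; III: 11.2; IV: 5.5.
E[X] = 0.23·10.3 + 0.16·9.9 + 0.34·11.2 + 0.27·5.5 = 9.246.

9.246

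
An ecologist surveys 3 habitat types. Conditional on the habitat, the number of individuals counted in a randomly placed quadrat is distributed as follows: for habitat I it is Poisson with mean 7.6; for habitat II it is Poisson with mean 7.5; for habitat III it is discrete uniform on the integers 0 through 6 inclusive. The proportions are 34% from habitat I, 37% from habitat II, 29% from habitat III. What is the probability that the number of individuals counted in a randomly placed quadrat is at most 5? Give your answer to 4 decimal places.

0.4163

Conditional on each habitat, P(X ≤ 5): I: 0.230681; II: 0.241436; III: 0.857143.
By total probability, P(X ≤ 5) = 0.34·0.230681 + 0.37·0.241436 + 0.29·0.857143 = 0.416334.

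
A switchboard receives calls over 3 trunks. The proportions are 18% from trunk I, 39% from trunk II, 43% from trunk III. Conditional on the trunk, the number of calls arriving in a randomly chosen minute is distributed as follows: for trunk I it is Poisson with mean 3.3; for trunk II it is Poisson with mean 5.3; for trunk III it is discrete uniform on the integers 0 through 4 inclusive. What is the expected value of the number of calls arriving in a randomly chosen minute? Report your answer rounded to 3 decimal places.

3.521

Component means — I: 3.3; II: 5.3; III: 2.
E[X] = 0.18·3.3 + 0.39·5.3 + 0.43·2 = 3.521.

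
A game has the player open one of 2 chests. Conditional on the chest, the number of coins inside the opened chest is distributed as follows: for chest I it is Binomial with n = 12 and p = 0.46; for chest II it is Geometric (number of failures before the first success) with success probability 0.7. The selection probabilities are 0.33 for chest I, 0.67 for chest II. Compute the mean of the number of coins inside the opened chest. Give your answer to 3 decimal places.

2.109

Component means — I: 5.52; II: 0.428571.
E[X] = 0.33·5.52 + 0.67·0.428571 = 2.10874.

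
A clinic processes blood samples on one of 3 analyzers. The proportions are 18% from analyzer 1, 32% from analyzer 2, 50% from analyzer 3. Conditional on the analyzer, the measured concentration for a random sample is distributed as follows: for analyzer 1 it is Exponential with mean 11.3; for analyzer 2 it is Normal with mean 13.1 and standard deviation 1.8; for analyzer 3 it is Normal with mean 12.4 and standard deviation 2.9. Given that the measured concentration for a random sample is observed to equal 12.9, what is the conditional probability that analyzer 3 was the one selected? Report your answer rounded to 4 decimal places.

0.4728

Likelihoods f(12.9 | ·): 1: 0.0282575; 2: 0.220271; 3: 0.135537.
Posterior ∝ prior × likelihood. Numerator for 3: 0.5·0.135537 = 0.0677684.
Normalizing constant: 0.18·0.0282575 + 0.32·0.220271 + 0.5·0.135537 = 0.143341.
P(3 | observation) = 0.0677684 / 0.143341 = 0.472776.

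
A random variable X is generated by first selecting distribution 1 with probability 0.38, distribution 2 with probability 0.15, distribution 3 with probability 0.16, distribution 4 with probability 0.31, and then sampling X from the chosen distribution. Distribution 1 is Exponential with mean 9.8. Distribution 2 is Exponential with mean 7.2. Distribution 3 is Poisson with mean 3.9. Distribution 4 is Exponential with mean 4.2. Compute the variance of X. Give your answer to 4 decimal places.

57.2439

Per component, 1: μ=9.8, E[X²]=192.08; 2: μ=7.2, E[X²]=103.68; 3: μ=3.9, E[X²]=19.11; 4: μ=4.2, E[X²]=35.28.
E[X] = 0.38·9.8 + 0.15·7.2 + 0.16·3.9 + 0.31·4.2 = 6.73.
E[X²] = 0.38·192.08 + 0.15·103.68 + 0.16·19.11 + 0.31·35.28 = 102.537.
Var(X) = E[X²] − (E[X])² = 102.537 − 45.2929 = 57.2439.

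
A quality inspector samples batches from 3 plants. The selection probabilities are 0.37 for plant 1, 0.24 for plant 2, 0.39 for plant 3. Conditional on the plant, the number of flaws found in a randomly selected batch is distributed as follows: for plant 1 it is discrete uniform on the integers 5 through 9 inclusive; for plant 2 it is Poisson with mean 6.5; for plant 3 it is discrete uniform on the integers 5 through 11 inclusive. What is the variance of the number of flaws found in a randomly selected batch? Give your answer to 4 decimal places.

4.2371

Per component, 1: μ=7, E[X²]=51; 2: μ=6.5, E[X²]=48.75; 3: μ=8, E[X²]=68.
E[X] = 0.37·7 + 0.24·6.5 + 0.39·8 = 7.27.
E[X²] = 0.37·51 + 0.24·48.75 + 0.39·68 = 57.09.
Var(X) = E[X²] − (E[X])² = 57.09 − 52.8529 = 4.2371.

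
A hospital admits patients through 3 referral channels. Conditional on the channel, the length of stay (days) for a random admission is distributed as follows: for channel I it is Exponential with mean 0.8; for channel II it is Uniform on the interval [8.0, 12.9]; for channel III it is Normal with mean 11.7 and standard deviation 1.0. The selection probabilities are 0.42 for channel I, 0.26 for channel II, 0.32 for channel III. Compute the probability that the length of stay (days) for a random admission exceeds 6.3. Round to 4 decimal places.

Conditional on each channel, P(X > 6.3): I: 0.000380129; II: 1; III: 1.
By total probability, P(X > 6.3) = 0.42·0.000380129 + 0.26·1 + 0.32·1 = 0.58016.

0.5802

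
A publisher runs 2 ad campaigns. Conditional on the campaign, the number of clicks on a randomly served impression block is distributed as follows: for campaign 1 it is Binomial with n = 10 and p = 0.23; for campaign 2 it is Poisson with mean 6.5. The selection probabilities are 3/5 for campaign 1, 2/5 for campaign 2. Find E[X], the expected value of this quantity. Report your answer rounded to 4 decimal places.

Component means — 1: 2.3; 2: 6.5.
E[X] = 0.6·2.3 + 0.4·6.5 = 3.98.

3.9800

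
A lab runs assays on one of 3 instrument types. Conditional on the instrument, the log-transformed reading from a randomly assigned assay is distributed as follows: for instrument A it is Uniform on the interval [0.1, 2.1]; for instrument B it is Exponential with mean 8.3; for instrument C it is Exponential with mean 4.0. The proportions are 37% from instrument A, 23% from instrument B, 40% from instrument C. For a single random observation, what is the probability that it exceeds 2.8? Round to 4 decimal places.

0.3628

Conditional on each instrument, P(X > 2.8): A: 0; B: 0.713659; C: 0.496585.
By total probability, P(X > 2.8) = 0.37·0 + 0.23·0.713659 + 0.4·0.496585 = 0.362776.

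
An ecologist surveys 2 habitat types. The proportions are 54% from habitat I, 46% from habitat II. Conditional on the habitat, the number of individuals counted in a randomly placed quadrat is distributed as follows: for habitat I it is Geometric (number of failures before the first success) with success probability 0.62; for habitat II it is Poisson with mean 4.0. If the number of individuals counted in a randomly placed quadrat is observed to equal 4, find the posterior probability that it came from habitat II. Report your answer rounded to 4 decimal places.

Likelihoods P(X=4 | ·): I: 0.0129278; II: 0.195367.
Posterior ∝ prior × likelihood. Numerator for II: 0.46·0.195367 = 0.0898687.
Normalizing constant: 0.54·0.0129278 + 0.46·0.195367 = 0.0968498.
P(II | observation) = 0.0898687 / 0.0968498 = 0.927919.

0.9279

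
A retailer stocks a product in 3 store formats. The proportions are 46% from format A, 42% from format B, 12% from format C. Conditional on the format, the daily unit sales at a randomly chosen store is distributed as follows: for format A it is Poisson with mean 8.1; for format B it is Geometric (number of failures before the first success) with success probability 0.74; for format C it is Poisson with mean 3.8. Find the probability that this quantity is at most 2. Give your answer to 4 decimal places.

Conditional on each format, P(X ≤ 2): A: 0.0127198; B: 0.982424; C: 0.268897.
By total probability, P(X ≤ 2) = 0.46·0.0127198 + 0.42·0.982424 + 0.12·0.268897 = 0.450737.

0.4507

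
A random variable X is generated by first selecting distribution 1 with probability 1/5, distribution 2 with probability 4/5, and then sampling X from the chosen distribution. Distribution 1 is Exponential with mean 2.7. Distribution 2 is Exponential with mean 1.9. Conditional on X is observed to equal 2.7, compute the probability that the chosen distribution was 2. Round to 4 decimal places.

0.7886

Likelihoods f(2.7 | ·): 1: 0.136252; 2: 0.127084.
Posterior ∝ prior × likelihood. Numerator for 2: 0.8·0.127084 = 0.101667.
Normalizing constant: 0.2·0.136252 + 0.8·0.127084 = 0.128918.
P(2 | observation) = 0.101667 / 0.128918 = 0.788622.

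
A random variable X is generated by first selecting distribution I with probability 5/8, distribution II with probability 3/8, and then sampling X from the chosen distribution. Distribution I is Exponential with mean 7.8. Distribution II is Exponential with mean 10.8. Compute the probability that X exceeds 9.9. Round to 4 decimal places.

0.3256

Conditional on each component, P(X > 9.9): I: 0.281048; II: 0.39985.
By total probability, P(X > 9.9) = 0.625·0.281048 + 0.375·0.39985 = 0.325598.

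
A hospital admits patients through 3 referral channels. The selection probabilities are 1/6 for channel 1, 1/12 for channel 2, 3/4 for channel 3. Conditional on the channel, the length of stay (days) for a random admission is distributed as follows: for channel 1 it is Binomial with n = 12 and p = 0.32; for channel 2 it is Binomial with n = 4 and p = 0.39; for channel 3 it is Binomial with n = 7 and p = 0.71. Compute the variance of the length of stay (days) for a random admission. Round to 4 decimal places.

Per component, 1: μ=3.84, E[X²]=17.3568; 2: μ=1.56, E[X²]=3.3852; 3: μ=4.97, E[X²]=26.1422.
E[X] = 0.166667·3.84 + 0.0833333·1.56 + 0.75·4.97 = 4.4975.
E[X²] = 0.166667·17.3568 + 0.0833333·3.3852 + 0.75·26.1422 = 22.7815.
Var(X) = E[X²] − (E[X])² = 22.7815 − 20.2275 = 2.55404.

2.5540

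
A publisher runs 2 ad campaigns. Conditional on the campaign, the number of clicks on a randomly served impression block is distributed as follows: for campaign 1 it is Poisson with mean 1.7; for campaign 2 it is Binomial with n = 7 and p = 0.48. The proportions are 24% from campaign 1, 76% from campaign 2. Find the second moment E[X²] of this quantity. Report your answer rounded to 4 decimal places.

For each component E[X²] = Var + (mean)², giving 1: 4.59; 2: 13.0368.
Overall E[X²] = 0.24·4.59 + 0.76·13.0368 = 11.0096.

11.0096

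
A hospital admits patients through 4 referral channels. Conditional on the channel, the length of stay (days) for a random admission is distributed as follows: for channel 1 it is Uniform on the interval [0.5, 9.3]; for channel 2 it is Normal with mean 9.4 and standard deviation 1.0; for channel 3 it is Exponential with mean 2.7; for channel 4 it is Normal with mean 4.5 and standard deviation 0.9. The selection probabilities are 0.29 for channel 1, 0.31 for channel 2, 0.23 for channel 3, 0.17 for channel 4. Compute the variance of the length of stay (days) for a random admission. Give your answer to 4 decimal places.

Per component, 1: μ=4.9, E[X²]=30.4633; 2: μ=9.4, E[X²]=89.36; 3: μ=2.7, E[X²]=14.58; 4: μ=4.5, E[X²]=21.06.
E[X] = 0.29·4.9 + 0.31·9.4 + 0.23·2.7 + 0.17·4.5 = 5.721.
E[X²] = 0.29·30.4633 + 0.31·89.36 + 0.23·14.58 + 0.17·21.06 = 43.4696.
Var(X) = E[X²] − (E[X])² = 43.4696 − 32.7298 = 10.7397.

10.7397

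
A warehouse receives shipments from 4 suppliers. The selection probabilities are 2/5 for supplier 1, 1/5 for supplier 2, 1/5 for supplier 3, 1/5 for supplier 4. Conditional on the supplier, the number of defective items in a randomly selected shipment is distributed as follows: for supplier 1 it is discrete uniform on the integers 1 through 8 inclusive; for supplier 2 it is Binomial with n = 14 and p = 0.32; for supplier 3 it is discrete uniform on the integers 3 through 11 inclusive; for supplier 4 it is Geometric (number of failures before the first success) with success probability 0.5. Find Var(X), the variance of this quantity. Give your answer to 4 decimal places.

8.1011

Per component, 1: μ=4.5, E[X²]=25.5; 2: μ=4.48, E[X²]=23.1168; 3: μ=7, E[X²]=55.6667; 4: μ=1, E[X²]=3.
E[X] = 0.4·4.5 + 0.2·4.48 + 0.2·7 + 0.2·1 = 4.296.
E[X²] = 0.4·25.5 + 0.2·23.1168 + 0.2·55.6667 + 0.2·3 = 26.5567.
Var(X) = E[X²] − (E[X])² = 26.5567 − 18.4556 = 8.10108.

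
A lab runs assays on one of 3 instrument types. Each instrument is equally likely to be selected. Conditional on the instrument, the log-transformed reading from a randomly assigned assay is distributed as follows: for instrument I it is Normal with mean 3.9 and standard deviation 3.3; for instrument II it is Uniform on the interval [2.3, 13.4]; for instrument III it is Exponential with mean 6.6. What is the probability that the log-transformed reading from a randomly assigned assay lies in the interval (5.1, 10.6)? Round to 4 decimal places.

0.3645

Conditional on each instrument, P(5.1 < X < 10.6): I: 0.336902; II: 0.495495; III: 0.261075.
By total probability, P(5.1 < X < 10.6) = 0.333333·0.336902 + 0.333333·0.495495 + 0.333333·0.261075 = 0.364491.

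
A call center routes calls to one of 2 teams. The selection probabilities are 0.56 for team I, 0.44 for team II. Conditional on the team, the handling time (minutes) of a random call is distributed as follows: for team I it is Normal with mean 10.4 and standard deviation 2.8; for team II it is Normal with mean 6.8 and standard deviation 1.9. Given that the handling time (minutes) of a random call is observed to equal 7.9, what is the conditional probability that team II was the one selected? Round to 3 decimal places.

Likelihoods f(7.9 | ·): I: 0.0956409; II: 0.177571.
Posterior ∝ prior × likelihood. Numerator for II: 0.44·0.177571 = 0.0781314.
Normalizing constant: 0.56·0.0956409 + 0.44·0.177571 = 0.13169.
P(II | observation) = 0.0781314 / 0.13169 = 0.593297.

0.593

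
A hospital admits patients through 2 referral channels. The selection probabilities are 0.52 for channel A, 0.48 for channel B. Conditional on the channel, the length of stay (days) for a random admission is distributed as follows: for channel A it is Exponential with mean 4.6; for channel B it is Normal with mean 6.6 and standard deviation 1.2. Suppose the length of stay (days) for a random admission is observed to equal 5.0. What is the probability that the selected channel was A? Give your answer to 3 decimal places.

0.368

Likelihoods f(5.0 | ·): A: 0.0733133; B: 0.136675.
Posterior ∝ prior × likelihood. Numerator for A: 0.52·0.0733133 = 0.0381229.
Normalizing constant: 0.52·0.0733133 + 0.48·0.136675 = 0.103727.
P(A | observation) = 0.0381229 / 0.103727 = 0.367532.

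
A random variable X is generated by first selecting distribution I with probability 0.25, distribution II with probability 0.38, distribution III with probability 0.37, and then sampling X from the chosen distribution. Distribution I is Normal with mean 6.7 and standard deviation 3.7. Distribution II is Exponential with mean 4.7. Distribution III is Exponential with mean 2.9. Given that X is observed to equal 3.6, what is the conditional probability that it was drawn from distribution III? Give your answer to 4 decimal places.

Likelihoods f(3.6 | ·): I: 0.0759062; II: 0.0989125; III: 0.0996501.
Posterior ∝ prior × likelihood. Numerator for III: 0.37·0.0996501 = 0.0368705.
Normalizing constant: 0.25·0.0759062 + 0.38·0.0989125 + 0.37·0.0996501 = 0.0934338.
P(III | observation) = 0.0368705 / 0.0934338 = 0.394617.

0.3946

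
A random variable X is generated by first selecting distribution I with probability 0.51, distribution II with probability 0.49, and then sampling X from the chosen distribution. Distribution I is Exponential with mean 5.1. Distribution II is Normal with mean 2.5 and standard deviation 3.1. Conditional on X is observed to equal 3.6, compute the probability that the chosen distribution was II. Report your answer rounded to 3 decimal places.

Likelihoods f(3.6 | ·): I: 0.0967986; II: 0.120839.
Posterior ∝ prior × likelihood. Numerator for II: 0.49·0.120839 = 0.0592111.
Normalizing constant: 0.51·0.0967986 + 0.49·0.120839 = 0.108578.
P(II | observation) = 0.0592111 / 0.108578 = 0.545331.

0.545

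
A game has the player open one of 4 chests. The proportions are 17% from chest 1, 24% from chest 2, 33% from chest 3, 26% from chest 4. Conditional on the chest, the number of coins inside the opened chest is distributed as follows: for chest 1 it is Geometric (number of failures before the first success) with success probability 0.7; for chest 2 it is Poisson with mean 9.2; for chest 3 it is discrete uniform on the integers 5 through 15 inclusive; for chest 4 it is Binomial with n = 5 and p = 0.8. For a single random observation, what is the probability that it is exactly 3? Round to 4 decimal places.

Conditional on each chest, P(X = 3): 1: 0.0189; 2: 0.013113; 3: 0; 4: 0.2048.
By total probability, P(X = 3) = 0.17·0.0189 + 0.24·0.013113 + 0.33·0 + 0.26·0.2048 = 0.0596081.

0.0596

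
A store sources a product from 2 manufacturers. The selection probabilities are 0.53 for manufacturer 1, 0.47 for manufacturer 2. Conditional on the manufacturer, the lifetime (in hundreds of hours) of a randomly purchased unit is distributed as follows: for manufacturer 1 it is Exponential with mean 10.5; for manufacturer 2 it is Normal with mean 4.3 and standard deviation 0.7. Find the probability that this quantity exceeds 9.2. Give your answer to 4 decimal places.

0.2207

Conditional on each manufacturer, P(X > 9.2): 1: 0.416366; 2: 1.27987e-12.
By total probability, P(X > 9.2) = 0.53·0.416366 + 0.47·1.27987e-12 = 0.220674.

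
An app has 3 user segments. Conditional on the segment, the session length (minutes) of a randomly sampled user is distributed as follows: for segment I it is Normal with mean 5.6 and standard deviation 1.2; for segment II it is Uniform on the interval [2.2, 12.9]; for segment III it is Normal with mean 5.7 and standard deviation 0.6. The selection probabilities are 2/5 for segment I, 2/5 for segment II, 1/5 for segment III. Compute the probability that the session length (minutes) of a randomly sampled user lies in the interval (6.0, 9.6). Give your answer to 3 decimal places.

Conditional on each segment, P(6.0 < X < 9.6): I: 0.369012; II: 0.336449; III: 0.308538.
By total probability, P(6.0 < X < 9.6) = 0.4·0.369012 + 0.4·0.336449 + 0.2·0.308538 = 0.343892.

0.344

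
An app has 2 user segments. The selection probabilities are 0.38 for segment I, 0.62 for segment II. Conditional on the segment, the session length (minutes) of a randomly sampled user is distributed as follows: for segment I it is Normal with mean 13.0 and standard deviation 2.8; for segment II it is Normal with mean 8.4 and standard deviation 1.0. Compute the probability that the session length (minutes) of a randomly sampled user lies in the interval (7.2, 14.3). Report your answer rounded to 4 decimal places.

0.7993

Conditional on each segment, P(7.2 < X < 14.3): I: 0.659619; II: 0.88493.
By total probability, P(7.2 < X < 14.3) = 0.38·0.659619 + 0.62·0.88493 = 0.799312.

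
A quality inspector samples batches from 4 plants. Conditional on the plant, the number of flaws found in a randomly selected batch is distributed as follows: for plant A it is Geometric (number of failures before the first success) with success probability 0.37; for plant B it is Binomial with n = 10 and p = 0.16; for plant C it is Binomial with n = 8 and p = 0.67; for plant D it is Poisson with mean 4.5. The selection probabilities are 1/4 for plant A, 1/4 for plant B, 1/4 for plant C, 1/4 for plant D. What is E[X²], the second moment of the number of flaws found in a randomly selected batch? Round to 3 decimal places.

16.663

For each component E[X²] = Var + (mean)², giving A: 7.5011; B: 3.904; C: 30.4984; D: 24.75.
Overall E[X²] = 0.25·7.5011 + 0.25·3.904 + 0.25·30.4984 + 0.25·24.75 = 16.6634.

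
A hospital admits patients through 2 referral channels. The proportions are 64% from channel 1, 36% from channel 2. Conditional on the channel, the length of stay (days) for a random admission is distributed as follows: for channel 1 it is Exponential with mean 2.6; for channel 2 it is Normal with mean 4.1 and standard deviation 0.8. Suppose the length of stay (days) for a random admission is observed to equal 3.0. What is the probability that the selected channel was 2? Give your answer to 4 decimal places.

0.4732

Likelihoods f(3.0 | ·): 1: 0.121316; 2: 0.193765.
Posterior ∝ prior × likelihood. Numerator for 2: 0.36·0.193765 = 0.0697555.
Normalizing constant: 0.64·0.121316 + 0.36·0.193765 = 0.147398.
P(2 | observation) = 0.0697555 / 0.147398 = 0.473247.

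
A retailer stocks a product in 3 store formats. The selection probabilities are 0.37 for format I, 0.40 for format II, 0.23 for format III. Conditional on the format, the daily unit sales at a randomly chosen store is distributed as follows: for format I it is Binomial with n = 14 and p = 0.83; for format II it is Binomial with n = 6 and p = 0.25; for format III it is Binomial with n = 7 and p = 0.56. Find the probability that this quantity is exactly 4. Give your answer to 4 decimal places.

0.0806

Conditional on each format, P(X = 4): I: 9.57714e-06; II: 0.032959; III: 0.29321.
By total probability, P(X = 4) = 0.37·9.57714e-06 + 0.4·0.032959 + 0.23·0.29321 = 0.0806253.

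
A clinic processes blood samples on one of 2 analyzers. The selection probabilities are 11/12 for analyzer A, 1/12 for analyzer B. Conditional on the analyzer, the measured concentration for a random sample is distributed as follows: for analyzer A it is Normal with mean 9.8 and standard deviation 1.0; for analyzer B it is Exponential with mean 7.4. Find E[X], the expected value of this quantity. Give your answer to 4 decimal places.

Component means — A: 9.8; B: 7.4.
E[X] = 0.916667·9.8 + 0.0833333·7.4 = 9.6.

9.6000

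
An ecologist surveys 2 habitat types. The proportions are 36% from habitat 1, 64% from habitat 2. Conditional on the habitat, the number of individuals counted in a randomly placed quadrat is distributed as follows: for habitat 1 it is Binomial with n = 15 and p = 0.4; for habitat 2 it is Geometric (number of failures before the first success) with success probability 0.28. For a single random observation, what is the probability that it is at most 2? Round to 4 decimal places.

Conditional on each habitat, P(X ≤ 2): 1: 0.027114; 2: 0.626752.
By total probability, P(X ≤ 2) = 0.36·0.027114 + 0.64·0.626752 = 0.410882.

0.4109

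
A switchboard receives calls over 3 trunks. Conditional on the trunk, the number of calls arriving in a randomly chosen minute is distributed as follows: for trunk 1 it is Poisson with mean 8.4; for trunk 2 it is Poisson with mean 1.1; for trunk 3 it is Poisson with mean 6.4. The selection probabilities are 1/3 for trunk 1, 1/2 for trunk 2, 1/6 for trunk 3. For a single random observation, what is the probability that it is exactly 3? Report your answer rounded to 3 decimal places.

Conditional on each trunk, P(X = 3): 1: 0.0222133; 2: 0.0738419; 3: 0.0725945.
By total probability, P(X = 3) = 0.333333·0.0222133 + 0.5·0.0738419 + 0.166667·0.0725945 = 0.0564245.

0.056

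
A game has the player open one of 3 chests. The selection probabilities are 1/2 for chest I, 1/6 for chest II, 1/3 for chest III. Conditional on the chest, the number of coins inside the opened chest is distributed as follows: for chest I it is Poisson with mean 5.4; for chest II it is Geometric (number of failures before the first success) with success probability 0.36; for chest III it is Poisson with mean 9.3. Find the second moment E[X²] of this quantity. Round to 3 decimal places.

For each component E[X²] = Var + (mean)², giving I: 34.56; II: 8.09877; III: 95.79.
Overall E[X²] = 0.5·34.56 + 0.166667·8.09877 + 0.333333·95.79 = 50.5598.

50.560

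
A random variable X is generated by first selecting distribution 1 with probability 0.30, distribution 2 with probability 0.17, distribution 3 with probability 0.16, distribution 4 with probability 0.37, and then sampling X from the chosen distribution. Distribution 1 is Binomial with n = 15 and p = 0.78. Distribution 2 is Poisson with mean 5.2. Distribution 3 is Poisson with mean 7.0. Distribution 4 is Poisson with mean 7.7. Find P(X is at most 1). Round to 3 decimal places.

Conditional on each component, P(X ≤ 1): 1: 7.41641e-09; 2: 0.0342027; 3: 0.00729506; 4: 0.0039396.
By total probability, P(X ≤ 1) = 0.3·7.41641e-09 + 0.17·0.0342027 + 0.16·0.00729506 + 0.37·0.0039396 = 0.00843932.

0.008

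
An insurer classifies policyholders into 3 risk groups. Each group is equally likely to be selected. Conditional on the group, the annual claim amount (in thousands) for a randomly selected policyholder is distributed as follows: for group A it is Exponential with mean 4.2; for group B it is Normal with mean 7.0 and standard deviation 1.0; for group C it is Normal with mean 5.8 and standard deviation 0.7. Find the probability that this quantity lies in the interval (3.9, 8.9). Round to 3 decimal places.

0.747

Conditional on each group, P(3.9 < X < 8.9): A: 0.274972; B: 0.970316; C: 0.996674.
By total probability, P(3.9 < X < 8.9) = 0.333333·0.274972 + 0.333333·0.970316 + 0.333333·0.996674 = 0.747321.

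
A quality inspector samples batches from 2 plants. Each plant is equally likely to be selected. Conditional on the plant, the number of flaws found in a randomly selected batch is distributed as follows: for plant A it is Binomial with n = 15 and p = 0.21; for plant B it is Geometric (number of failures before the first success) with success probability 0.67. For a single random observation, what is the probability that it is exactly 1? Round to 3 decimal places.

Conditional on each plant, P(X = 1): A: 0.116169; B: 0.2211.
By total probability, P(X = 1) = 0.5·0.116169 + 0.5·0.2211 = 0.168634.

0.169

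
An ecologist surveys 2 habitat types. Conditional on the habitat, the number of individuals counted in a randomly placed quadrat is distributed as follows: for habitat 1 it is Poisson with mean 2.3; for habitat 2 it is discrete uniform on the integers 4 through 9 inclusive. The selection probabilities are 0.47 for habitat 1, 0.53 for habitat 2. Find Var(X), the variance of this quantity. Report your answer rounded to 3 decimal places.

7.021

Per component, 1: μ=2.3, E[X²]=7.59; 2: μ=6.5, E[X²]=45.1667.
E[X] = 0.47·2.3 + 0.53·6.5 = 4.526.
E[X²] = 0.47·7.59 + 0.53·45.1667 = 27.5056.
Var(X) = E[X²] − (E[X])² = 27.5056 − 20.4847 = 7.02096.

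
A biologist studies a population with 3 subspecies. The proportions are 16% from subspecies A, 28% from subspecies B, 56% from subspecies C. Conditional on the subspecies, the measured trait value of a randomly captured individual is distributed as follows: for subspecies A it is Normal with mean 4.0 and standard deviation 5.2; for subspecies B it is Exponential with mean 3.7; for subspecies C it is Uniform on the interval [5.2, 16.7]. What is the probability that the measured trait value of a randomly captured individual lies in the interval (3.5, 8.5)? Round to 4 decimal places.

0.2965

Conditional on each subspecies, P(3.5 < X < 8.5): A: 0.344887; B: 0.287782; C: 0.286957.
By total probability, P(3.5 < X < 8.5) = 0.16·0.344887 + 0.28·0.287782 + 0.56·0.286957 = 0.296456.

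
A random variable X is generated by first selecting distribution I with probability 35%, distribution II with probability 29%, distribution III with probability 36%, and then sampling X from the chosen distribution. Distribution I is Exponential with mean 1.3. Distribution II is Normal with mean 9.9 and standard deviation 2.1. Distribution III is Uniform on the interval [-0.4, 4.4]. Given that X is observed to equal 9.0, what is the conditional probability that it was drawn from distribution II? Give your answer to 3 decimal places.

Likelihoods f(9.0 | ·): I: 0.000757535; II: 0.173303; III: 0.
Posterior ∝ prior × likelihood. Numerator for II: 0.29·0.173303 = 0.0502579.
Normalizing constant: 0.35·0.000757535 + 0.29·0.173303 + 0.36·0 = 0.0505231.
P(II | observation) = 0.0502579 / 0.0505231 = 0.994752.

0.995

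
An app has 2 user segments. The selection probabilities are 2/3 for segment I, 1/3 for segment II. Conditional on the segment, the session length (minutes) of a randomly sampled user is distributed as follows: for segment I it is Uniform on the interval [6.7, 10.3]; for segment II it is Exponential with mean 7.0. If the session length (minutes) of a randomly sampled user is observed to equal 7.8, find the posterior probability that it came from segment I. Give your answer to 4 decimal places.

Likelihoods f(7.8 | ·): I: 0.277778; II: 0.0468785.
Posterior ∝ prior × likelihood. Numerator for I: 0.666667·0.277778 = 0.185185.
Normalizing constant: 0.666667·0.277778 + 0.333333·0.0468785 = 0.200811.
P(I | observation) = 0.185185 / 0.200811 = 0.922185.

0.9222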